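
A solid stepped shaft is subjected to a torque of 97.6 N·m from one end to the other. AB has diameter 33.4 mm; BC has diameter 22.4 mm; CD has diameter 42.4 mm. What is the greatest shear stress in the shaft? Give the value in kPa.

Under the same torque, τ_max = 16T/(πd³) is largest where d is smallest — segment BC (d = 22.4 mm).
τ_max = 16·97.60/(π·(0.0224)³) = 4.423×10^7 Pa.

44200 kPa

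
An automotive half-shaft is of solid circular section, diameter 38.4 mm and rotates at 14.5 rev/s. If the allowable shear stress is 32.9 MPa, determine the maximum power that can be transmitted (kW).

J = πd⁴/32 = π(0.0384)⁴/32 = 2.135×10^-7 m⁴.
T_max = τ_allow·J/r = 3.29×10^7 × 2.135×10^-7 / 0.0192 = 365.8 N·m.
ω = 2π·14.5 = 91.11 rad/s, so P_max = T_max·ω = 3.332×10^4 W.

33.3 kW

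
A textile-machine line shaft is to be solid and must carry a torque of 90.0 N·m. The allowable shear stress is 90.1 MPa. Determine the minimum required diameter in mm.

17.2 mm

For a solid shaft τ_max = 16T/(πd³), so d = (16T/(π τ_allow))^(1/3) = (16·90.00/(π·9.01×10^7))^(1/3) = 0.01720 m.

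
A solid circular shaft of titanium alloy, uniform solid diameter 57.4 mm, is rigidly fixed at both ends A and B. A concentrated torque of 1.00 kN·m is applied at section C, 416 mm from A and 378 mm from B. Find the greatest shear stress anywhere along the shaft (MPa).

14.1 MPa

With uniform GJ and both ends fixed, compatibility θ_AC = θ_CB gives T_A·a = T_B·b, together with T_A + T_B = T₀.
T_A = T₀·b/(a+b) = 1000·378/794.0 = 476.1 N·m; T_B = 523.9 N·m.
τ in each portion: τ_AC = 1.28×10^7 Pa, τ_CB = 1.41×10^7 Pa; maximum is in CB.
τ_max = T_CB·r/J = 523.9·0.0287/1.07×10^-6 = 1.411×10^7 Pa.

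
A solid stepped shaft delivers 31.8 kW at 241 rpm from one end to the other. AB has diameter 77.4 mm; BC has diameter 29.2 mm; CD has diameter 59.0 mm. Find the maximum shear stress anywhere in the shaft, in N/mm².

258 N/mm²

ω = 2π·241/60 = 25.24 rad/s, so T = P/ω = 31.8×10³ / 25.24 = 1260 N·m.
Under the same torque, τ_max = 16T/(πd³) is largest where d is smallest — segment BC (d = 29.2 mm).
τ_max = 16·1260/(π·(0.0292)³) = 2.578×10^8 Pa.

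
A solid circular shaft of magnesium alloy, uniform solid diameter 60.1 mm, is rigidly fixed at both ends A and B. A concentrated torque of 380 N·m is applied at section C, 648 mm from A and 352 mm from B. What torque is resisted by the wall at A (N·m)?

134 N·m

With uniform GJ and both ends fixed, compatibility θ_AC = θ_CB gives T_A·a = T_B·b, together with T_A + T_B = T₀.
T_A = T₀·b/(a+b) = 380.0·352/1000 = 133.8 N·m; T_B = 246.2 N·m.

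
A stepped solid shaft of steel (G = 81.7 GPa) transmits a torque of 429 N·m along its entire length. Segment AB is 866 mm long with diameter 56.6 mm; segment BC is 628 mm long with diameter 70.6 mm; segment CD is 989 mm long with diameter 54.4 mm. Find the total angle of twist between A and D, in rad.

J_AB = π(0.0566)⁴/32 = 1.01×10^-6 m⁴; J_BC = π(0.0706)⁴/32 = 2.44×10^-6 m⁴; J_CD = π(0.0544)⁴/32 = 8.60×10^-7 m⁴.
θ = (T/G)·Σ L_i/J_i = (429.0/81.7×10⁹)·(0.866/1.01×10^-6 + 0.628/2.44×10^-6 + 0.989/8.60×10^-7) = 0.01191 rad.

0.0119 rad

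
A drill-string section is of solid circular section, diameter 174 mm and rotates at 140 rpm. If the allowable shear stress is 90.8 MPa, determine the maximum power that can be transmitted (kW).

J = πd⁴/32 = π(0.174)⁴/32 = 8.999×10^-5 m⁴.
T_max = τ_allow·J/r = 9.08×10^7 × 8.999×10^-5 / 0.0870 = 93920 N·m.
ω = 2π·140/60 = 14.66 rad/s, so P_max = T_max·ω = 1.377×10^6 W.

1380 kW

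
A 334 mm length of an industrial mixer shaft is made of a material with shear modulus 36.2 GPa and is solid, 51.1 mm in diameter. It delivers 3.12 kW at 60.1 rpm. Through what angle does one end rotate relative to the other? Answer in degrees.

0.391°

ω = 2π·60.1/60 = 6.294 rad/s, so T = P/ω = 3.12×10³ / 6.294 = 495.7 N·m.
J = πd⁴/32 = π(0.0511)⁴/32 = 6.694×10^-7 m⁴.
θ = T·L/(G·J) = 495.7 × 0.334 / (36.2×10⁹ × 6.694×10^-7) = 6.833×10^-3 rad.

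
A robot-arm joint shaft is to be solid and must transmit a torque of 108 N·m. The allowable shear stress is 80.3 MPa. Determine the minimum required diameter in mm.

For a solid shaft τ_max = 16T/(πd³), so d = (16T/(π τ_allow))^(1/3) = (16·108.0/(π·8.03×10^7))^(1/3) = 0.01899 m.

19.0 mm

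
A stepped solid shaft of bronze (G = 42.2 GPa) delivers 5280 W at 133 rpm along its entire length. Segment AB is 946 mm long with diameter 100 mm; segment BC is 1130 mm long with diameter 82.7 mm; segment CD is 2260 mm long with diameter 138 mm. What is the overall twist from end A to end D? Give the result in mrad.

3.65 mrad

ω = 2π·133/60 = 13.93 rad/s, so T = P/ω = 5280 / 13.93 = 379.1 N·m.
J_AB = π(0.100)⁴/32 = 9.82×10^-6 m⁴; J_BC = π(0.0827)⁴/32 = 4.59×10^-6 m⁴; J_CD = π(0.138)⁴/32 = 3.56×10^-5 m⁴.
θ = (T/G)·Σ L_i/J_i = (379.1/42.2×10⁹)·(0.946/9.82×10^-6 + 1.13/4.59×10^-6 + 2.26/3.56×10^-5) = 3.646×10^-3 rad.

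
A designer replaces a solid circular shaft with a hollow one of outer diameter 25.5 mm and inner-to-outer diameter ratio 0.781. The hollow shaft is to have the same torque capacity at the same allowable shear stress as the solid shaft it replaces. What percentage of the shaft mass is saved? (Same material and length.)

46.8 %

Equal τ_max and T ⇒ the solid shaft needs d_s³ = d_o³(1−k⁴), so d_s = 25.5·(1−0.781⁴)^(1/3) = 21.84 mm.
Area ratio A_h/A_s = d_o²(1−k²)/d_s² = (1−k²)/(1−k⁴)^(2/3) = 0.5319.
Mass saving = 1 − 0.5319 = 46.8 %.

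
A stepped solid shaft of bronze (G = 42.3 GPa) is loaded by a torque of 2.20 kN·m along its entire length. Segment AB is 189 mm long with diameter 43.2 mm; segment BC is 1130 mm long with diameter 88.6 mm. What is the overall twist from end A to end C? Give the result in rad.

0.0385 rad

J_AB = π(0.0432)⁴/32 = 3.42×10^-7 m⁴; J_BC = π(0.0886)⁴/32 = 6.05×10^-6 m⁴.
θ = (T/G)·Σ L_i/J_i = (2200/42.3×10⁹)·(0.189/3.42×10^-7 + 1.13/6.05×10^-6) = 0.03846 rad.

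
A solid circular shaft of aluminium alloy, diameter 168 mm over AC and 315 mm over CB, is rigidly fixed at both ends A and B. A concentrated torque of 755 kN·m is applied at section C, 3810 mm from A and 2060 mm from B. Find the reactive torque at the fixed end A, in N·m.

Compatibility: T_A·a/J_AC = T_B·b/J_CB with T_A + T_B = T₀.
J_AC = 7.82×10^-5 m⁴, J_CB = 9.67×10^-4 m⁴, so T_A = T₀·(J_AC/a)/((J_AC/a)+(J_CB/b)) = 31640 N·m, T_B = 723400 N·m.

31600 N·m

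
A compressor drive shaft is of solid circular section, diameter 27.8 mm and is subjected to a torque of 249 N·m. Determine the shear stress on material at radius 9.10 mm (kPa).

J = πd⁴/32 = π(0.0278)⁴/32 = 5.864×10^-8 m⁴.
Shear stress varies linearly with radius: τ = T·r/J = 249.0 × 0.00910 / 5.864×10^-8 = 3.864×10^7 Pa.

38600 kPa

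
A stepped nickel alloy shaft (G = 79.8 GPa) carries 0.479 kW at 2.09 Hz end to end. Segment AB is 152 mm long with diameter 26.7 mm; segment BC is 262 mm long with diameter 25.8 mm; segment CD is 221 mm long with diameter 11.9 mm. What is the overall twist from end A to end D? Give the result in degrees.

3.18°

ω = 2π·2.09 = 13.13 rad/s, so T = P/ω = 0.479×10³ / 13.13 = 36.48 N·m.
J_AB = π(0.0267)⁴/32 = 4.99×10^-8 m⁴; J_BC = π(0.0258)⁴/32 = 4.35×10^-8 m⁴; J_CD = π(0.0119)⁴/32 = 1.97×10^-9 m⁴.
θ = (T/G)·Σ L_i/J_i = (36.48/79.8×10⁹)·(0.152/4.99×10^-8 + 0.262/4.35×10^-8 + 0.221/1.97×10^-9) = 0.05546 rad.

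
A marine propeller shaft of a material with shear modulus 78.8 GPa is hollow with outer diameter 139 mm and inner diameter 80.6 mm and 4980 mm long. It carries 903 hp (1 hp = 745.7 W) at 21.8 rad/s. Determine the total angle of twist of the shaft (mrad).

ω = 21.8 rad/s, so T = P/ω = 903×745.7 / 21.80 = 30890 N·m.
J = π(d_o⁴ − d_i⁴)/32 = π(0.139⁴ − 0.0806⁴)/32 = 3.251×10^-5 m⁴.
θ = T·L/(G·J) = 30890 × 4.98 / (78.8×10⁹ × 3.251×10^-5) = 0.06005 rad.

60.1 mrad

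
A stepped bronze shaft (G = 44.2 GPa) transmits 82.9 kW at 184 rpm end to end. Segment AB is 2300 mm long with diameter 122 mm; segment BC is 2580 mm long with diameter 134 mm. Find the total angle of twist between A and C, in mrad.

ω = 2π·184/60 = 19.27 rad/s, so T = P/ω = 82.9×10³ / 19.27 = 4302 N·m.
J_AB = π(0.122)⁴/32 = 2.17×10^-5 m⁴; J_BC = π(0.134)⁴/32 = 3.17×10^-5 m⁴.
θ = (T/G)·Σ L_i/J_i = (4302/44.2×10⁹)·(2.30/2.17×10^-5 + 2.58/3.17×10^-5) = 0.01823 rad.

18.2 mrad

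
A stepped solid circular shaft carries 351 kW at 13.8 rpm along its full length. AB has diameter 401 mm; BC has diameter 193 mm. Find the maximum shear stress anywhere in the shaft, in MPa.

172 MPa

ω = 2π·13.8/60 = 1.445 rad/s, so T = P/ω = 351×10³ / 1.445 = 242900 N·m.
Under the same torque, τ_max = 16T/(πd³) is largest where d is smallest — segment BC (d = 193 mm).
τ_max = 16·242900/(π·(0.193)³) = 1.721×10^8 Pa.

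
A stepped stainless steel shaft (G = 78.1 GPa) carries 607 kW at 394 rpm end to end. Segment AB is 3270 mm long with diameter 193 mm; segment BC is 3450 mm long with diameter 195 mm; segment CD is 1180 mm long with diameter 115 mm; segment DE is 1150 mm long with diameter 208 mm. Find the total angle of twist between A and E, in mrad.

23.2 mrad

ω = 2π·394/60 = 41.26 rad/s, so T = P/ω = 607×10³ / 41.26 = 14710 N·m.
J_AB = π(0.193)⁴/32 = 1.36×10^-4 m⁴; J_BC = π(0.195)⁴/32 = 1.42×10^-4 m⁴; J_CD = π(0.115)⁴/32 = 1.72×10^-5 m⁴; J_DE = π(0.208)⁴/32 = 1.84×10^-4 m⁴.
θ = (T/G)·Σ L_i/J_i = (14710/78.1×10⁹)·(3.27/1.36×10^-4 + 3.45/1.42×10^-4 + 1.18/1.72×10^-5 + 1.15/1.84×10^-4) = 0.02322 rad.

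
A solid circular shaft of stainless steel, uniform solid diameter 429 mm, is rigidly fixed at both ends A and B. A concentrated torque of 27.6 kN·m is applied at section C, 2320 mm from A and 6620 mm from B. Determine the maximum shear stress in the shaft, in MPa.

1.32 MPa

With uniform GJ and both ends fixed, compatibility θ_AC = θ_CB gives T_A·a = T_B·b, together with T_A + T_B = T₀.
T_A = T₀·b/(a+b) = 27600·6620/8940 = 20440 N·m; T_B = 7162 N·m.
τ in each portion: τ_AC = 1.32×10^6 Pa, τ_CB = 4.62×10^5 Pa; maximum is in AC.
τ_max = T_AC·r/J = 20440·0.214/3.33×10^-3 = 1.318×10^6 Pa.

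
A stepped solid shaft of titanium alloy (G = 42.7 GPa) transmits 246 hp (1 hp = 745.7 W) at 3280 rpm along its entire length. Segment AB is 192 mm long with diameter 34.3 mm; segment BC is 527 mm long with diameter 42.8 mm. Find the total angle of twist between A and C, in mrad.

ω = 2π·3280/60 = 343.5 rad/s, so T = P/ω = 246×745.7 / 343.5 = 534.1 N·m.
J_AB = π(0.0343)⁴/32 = 1.36×10^-7 m⁴; J_BC = π(0.0428)⁴/32 = 3.29×10^-7 m⁴.
θ = (T/G)·Σ L_i/J_i = (534.1/42.7×10⁹)·(0.192/1.36×10^-7 + 0.527/3.29×10^-7) = 0.03768 rad.

37.7 mrad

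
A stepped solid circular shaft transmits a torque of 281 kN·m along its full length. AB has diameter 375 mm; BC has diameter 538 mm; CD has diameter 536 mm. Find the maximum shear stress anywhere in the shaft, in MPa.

Under the same torque, τ_max = 16T/(πd³) is largest where d is smallest — segment AB (d = 375 mm).
τ_max = 16·281000/(π·(0.375)³) = 2.714×10^7 Pa.

27.1 MPa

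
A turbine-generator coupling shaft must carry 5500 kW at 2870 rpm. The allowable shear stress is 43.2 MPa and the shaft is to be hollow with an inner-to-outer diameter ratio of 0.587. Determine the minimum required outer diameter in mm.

ω = 2π·2870/60 = 300.5 rad/s, so T = P/ω = 5500×10³ / 300.5 = 18300 N·m.
For a hollow shaft with d_i/d_o = 0.587: τ_max = 16T/(π d_o³ (1−k⁴)), so d_o = [16T/(π τ_allow (1−k⁴))]^(1/3) = [16·18300/(π·4.32×10^7·0.8813)]^(1/3) = 0.1348 m.

135 mm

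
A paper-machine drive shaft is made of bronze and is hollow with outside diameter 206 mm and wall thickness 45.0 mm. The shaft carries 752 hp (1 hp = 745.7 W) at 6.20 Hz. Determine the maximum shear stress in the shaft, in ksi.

1.35 ksi

ω = 2π·6.20 = 38.96 rad/s, so T = P/ω = 752×745.7 / 38.96 = 14390 N·m.
J = π(d_o⁴ − d_i⁴)/32 = π(0.206⁴ − 0.116⁴)/32 = 1.590×10^-4 m⁴.
τ_max = T·r/J = 14390 × 0.103 / 1.590×10^-4 = 9.324×10^6 Pa.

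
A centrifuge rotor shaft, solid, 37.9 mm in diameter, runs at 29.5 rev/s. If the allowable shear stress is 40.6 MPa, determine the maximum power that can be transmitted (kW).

J = πd⁴/32 = π(0.0379)⁴/32 = 2.026×10^-7 m⁴.
T_max = τ_allow·J/r = 4.06×10^7 × 2.026×10^-7 / 0.0189 = 434.0 N·m.
ω = 2π·29.5 = 185.4 rad/s, so P_max = T_max·ω = 8.044×10^4 W.

80.4 kW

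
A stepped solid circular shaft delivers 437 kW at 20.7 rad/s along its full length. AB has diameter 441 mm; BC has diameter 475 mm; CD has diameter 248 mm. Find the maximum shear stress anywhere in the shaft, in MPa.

7.05 MPa

ω = 20.7 rad/s, so T = P/ω = 437×10³ / 20.70 = 21110 N·m.
Under the same torque, τ_max = 16T/(πd³) is largest where d is smallest — segment CD (d = 248 mm).
τ_max = 16·21110/(π·(0.248)³) = 7.049×10^6 Pa.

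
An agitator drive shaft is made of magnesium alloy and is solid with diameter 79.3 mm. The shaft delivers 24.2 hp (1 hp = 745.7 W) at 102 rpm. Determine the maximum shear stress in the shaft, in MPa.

ω = 2π·102/60 = 10.68 rad/s, so T = P/ω = 24.2×745.7 / 10.68 = 1689 N·m.
J = πd⁴/32 = π(0.0793)⁴/32 = 3.882×10^-6 m⁴.
τ_max = T·r/J = 1689 × 0.0396 / 3.882×10^-6 = 1.725×10^7 Pa.

17.3 MPa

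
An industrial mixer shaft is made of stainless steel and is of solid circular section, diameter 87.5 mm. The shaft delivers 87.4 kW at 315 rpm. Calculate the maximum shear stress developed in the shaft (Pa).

2.01e7 Pa

ω = 2π·315/60 = 32.99 rad/s, so T = P/ω = 87.4×10³ / 32.99 = 2650 N·m.
J = πd⁴/32 = π(0.0875)⁴/32 = 5.755×10^-6 m⁴.
τ_max = T·r/J = 2650 × 0.0437 / 5.755×10^-6 = 2.014×10^7 Pa.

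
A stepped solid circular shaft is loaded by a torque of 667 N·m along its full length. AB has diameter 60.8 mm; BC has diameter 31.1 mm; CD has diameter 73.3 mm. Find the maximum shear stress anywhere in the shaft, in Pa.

1.13e8 Pa

Under the same torque, τ_max = 16T/(πd³) is largest where d is smallest — segment BC (d = 31.1 mm).
τ_max = 16·667.0/(π·(0.0311)³) = 1.129×10^8 Pa.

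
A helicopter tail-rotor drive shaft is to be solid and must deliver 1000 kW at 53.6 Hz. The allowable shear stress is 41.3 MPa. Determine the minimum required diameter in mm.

71.5 mm

ω = 2π·53.6 = 336.8 rad/s, so T = P/ω = 1000×10³ / 336.8 = 2969 N·m.
For a solid shaft τ_max = 16T/(πd³), so d = (16T/(π τ_allow))^(1/3) = (16·2969/(π·4.13×10^7))^(1/3) = 0.07154 m.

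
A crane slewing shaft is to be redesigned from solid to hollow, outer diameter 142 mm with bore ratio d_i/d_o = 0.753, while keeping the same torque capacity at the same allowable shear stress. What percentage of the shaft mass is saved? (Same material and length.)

Equal τ_max and T ⇒ the solid shaft needs d_s³ = d_o³(1−k⁴), so d_s = 142·(1−0.753⁴)^(1/3) = 124.8 mm.
Area ratio A_h/A_s = d_o²(1−k²)/d_s² = (1−k²)/(1−k⁴)^(2/3) = 0.5608.
Mass saving = 1 − 0.5608 = 43.9 %.

43.9 %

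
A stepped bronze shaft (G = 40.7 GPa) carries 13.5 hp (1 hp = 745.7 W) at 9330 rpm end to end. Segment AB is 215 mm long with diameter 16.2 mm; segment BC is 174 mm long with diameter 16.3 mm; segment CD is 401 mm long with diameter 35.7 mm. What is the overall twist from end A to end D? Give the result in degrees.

ω = 2π·9330/60 = 977.0 rad/s, so T = P/ω = 13.5×745.7 / 977.0 = 10.30 N·m.
J_AB = π(0.0162)⁴/32 = 6.76×10^-9 m⁴; J_BC = π(0.0163)⁴/32 = 6.93×10^-9 m⁴; J_CD = π(0.0357)⁴/32 = 1.59×10^-7 m⁴.
θ = (T/G)·Σ L_i/J_i = (10.30/40.7×10⁹)·(0.215/6.76×10^-9 + 0.174/6.93×10^-9 + 0.401/1.59×10^-7) = 0.01504 rad.

0.862°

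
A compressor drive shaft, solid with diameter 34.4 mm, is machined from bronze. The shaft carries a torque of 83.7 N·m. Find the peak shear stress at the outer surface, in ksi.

J = πd⁴/32 = π(0.0344)⁴/32 = 1.375×10^-7 m⁴.
τ_max = T·r/J = 83.70 × 0.0172 / 1.375×10^-7 = 1.047×10^7 Pa.

1.52 ksi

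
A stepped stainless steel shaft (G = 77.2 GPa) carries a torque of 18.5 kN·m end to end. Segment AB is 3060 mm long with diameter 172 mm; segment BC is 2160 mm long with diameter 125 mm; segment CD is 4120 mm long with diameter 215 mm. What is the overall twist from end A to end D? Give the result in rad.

J_AB = π(0.172)⁴/32 = 8.59×10^-5 m⁴; J_BC = π(0.125)⁴/32 = 2.40×10^-5 m⁴; J_CD = π(0.215)⁴/32 = 2.10×10^-4 m⁴.
θ = (T/G)·Σ L_i/J_i = (18500/77.2×10⁹)·(3.06/8.59×10^-5 + 2.16/2.40×10^-5 + 4.12/2.10×10^-4) = 0.03484 rad.

0.0348 rad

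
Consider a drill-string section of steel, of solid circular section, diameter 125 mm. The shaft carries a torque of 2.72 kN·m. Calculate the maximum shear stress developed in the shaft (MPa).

7.09 MPa

J = πd⁴/32 = π(0.125)⁴/32 = 2.397×10^-5 m⁴.
τ_max = T·r/J = 2720 × 0.0625 / 2.397×10^-5 = 7.093×10^6 Pa.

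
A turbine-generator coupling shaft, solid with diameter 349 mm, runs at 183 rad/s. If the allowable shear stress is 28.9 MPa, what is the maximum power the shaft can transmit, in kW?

44100 kW

J = πd⁴/32 = π(0.349)⁴/32 = 1.456×10^-3 m⁴.
T_max = τ_allow·J/r = 2.89×10^7 × 1.456×10^-3 / 0.174 = 241200 N·m.
ω = 183 rad/s, so P_max = T_max·ω = 4.414×10^7 W.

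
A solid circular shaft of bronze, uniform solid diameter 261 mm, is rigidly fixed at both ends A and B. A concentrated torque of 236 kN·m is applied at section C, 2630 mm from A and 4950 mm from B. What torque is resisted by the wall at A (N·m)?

With uniform GJ and both ends fixed, compatibility θ_AC = θ_CB gives T_A·a = T_B·b, together with T_A + T_B = T₀.
T_A = T₀·b/(a+b) = 236000·4950/7580 = 154100 N·m; T_B = 81880 N·m.

154000 N·m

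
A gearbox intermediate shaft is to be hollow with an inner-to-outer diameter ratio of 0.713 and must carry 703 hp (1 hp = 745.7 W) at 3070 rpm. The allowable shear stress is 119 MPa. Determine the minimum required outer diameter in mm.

45.5 mm

ω = 2π·3070/60 = 321.5 rad/s, so T = P/ω = 703×745.7 / 321.5 = 1631 N·m.
For a hollow shaft with d_i/d_o = 0.713: τ_max = 16T/(π d_o³ (1−k⁴)), so d_o = [16T/(π τ_allow (1−k⁴))]^(1/3) = [16·1631/(π·1.19×10^8·0.7416)]^(1/3) = 0.04549 m.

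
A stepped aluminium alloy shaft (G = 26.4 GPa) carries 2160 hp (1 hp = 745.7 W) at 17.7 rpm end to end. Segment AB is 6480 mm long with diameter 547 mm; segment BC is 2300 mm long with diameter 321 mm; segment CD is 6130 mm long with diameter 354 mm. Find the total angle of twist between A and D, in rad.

ω = 2π·17.7/60 = 1.854 rad/s, so T = P/ω = 2160×745.7 / 1.854 = 869000 N·m.
J_AB = π(0.547)⁴/32 = 8.79×10^-3 m⁴; J_BC = π(0.321)⁴/32 = 1.04×10^-3 m⁴; J_CD = π(0.354)⁴/32 = 1.54×10^-3 m⁴.
θ = (T/G)·Σ L_i/J_i = (869000/26.4×10⁹)·(6.48/8.79×10^-3 + 2.30/1.04×10^-3 + 6.13/1.54×10^-3) = 0.2278 rad.

0.228 rad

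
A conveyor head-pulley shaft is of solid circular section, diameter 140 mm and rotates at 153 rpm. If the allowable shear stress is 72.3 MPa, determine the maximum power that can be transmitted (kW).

J = πd⁴/32 = π(0.140)⁴/32 = 3.771×10^-5 m⁴.
T_max = τ_allow·J/r = 7.23×10^7 × 3.771×10^-5 / 0.0700 = 38950 N·m.
ω = 2π·153/60 = 16.02 rad/s, so P_max = T_max·ω = 6.241×10^5 W.

624 kW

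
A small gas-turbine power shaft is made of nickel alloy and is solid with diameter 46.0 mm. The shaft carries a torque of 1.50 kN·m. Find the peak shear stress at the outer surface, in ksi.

11.4 ksi

J = πd⁴/32 = π(0.0460)⁴/32 = 4.396×10^-7 m⁴.
τ_max = T·r/J = 1500 × 0.0230 / 4.396×10^-7 = 7.849×10^7 Pa.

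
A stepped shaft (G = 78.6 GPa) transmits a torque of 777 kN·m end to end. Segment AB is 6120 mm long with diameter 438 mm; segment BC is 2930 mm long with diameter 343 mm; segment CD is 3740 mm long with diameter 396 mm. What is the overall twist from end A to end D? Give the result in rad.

0.0534 rad

J_AB = π(0.438)⁴/32 = 3.61×10^-3 m⁴; J_BC = π(0.343)⁴/32 = 1.36×10^-3 m⁴; J_CD = π(0.396)⁴/32 = 2.41×10^-3 m⁴.
θ = (T/G)·Σ L_i/J_i = (777000/78.6×10⁹)·(6.12/3.61×10^-3 + 2.93/1.36×10^-3 + 3.74/2.41×10^-3) = 0.05337 rad.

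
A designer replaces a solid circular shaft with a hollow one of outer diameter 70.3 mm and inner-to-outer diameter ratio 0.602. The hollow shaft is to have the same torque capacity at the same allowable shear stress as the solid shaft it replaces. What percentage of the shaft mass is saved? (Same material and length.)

Equal τ_max and T ⇒ the solid shaft needs d_s³ = d_o³(1−k⁴), so d_s = 70.3·(1−0.602⁴)^(1/3) = 67.08 mm.
Area ratio A_h/A_s = d_o²(1−k²)/d_s² = (1−k²)/(1−k⁴)^(2/3) = 0.7003.
Mass saving = 1 − 0.7003 = 30.0 %.

30.0 %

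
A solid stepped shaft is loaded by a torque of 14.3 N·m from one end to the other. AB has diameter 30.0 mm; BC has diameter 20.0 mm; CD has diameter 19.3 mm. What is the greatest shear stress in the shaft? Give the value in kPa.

10100 kPa

Under the same torque, τ_max = 16T/(πd³) is largest where d is smallest — segment CD (d = 19.3 mm).
τ_max = 16·14.30/(π·(0.0193)³) = 1.013×10^7 Pa.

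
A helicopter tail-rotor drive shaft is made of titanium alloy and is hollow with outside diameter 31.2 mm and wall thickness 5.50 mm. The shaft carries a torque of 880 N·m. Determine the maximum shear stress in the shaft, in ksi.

26.0 ksi

J = π(d_o⁴ − d_i⁴)/32 = π(0.0312⁴ − 0.0202⁴)/32 = 7.668×10^-8 m⁴.
τ_max = T·r/J = 880.0 × 0.0156 / 7.668×10^-8 = 1.790×10^8 Pa.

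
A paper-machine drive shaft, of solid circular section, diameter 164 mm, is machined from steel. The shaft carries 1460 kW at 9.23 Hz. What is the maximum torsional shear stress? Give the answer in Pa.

ω = 2π·9.23 = 57.99 rad/s, so T = P/ω = 1460×10³ / 57.99 = 25180 N·m.
J = πd⁴/32 = π(0.164)⁴/32 = 7.102×10^-5 m⁴.
τ_max = T·r/J = 25180 × 0.0820 / 7.102×10^-5 = 2.907×10^7 Pa.

2.91e7 Pa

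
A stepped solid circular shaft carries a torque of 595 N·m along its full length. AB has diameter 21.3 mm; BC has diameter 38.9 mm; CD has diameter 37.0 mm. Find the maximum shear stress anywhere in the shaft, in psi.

Under the same torque, τ_max = 16T/(πd³) is largest where d is smallest — segment AB (d = 21.3 mm).
τ_max = 16·595.0/(π·(0.0213)³) = 3.136×10^8 Pa.

45500 psi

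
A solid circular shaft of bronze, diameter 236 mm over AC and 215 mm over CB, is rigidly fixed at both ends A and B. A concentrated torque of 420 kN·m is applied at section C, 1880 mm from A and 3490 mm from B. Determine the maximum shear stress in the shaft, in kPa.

119000 kPa

Compatibility: T_A·a/J_AC = T_B·b/J_CB with T_A + T_B = T₀.
J_AC = 3.05×10^-4 m⁴, J_CB = 2.10×10^-4 m⁴, so T_A = T₀·(J_AC/a)/((J_AC/a)+(J_CB/b)) = 306300 N·m, T_B = 113700 N·m.
τ in each portion: τ_AC = 1.19×10^8 Pa, τ_CB = 5.82×10^7 Pa; maximum is in AC.
τ_max = T_AC·r/J = 306300·0.118/3.05×10^-4 = 1.187×10^8 Pa.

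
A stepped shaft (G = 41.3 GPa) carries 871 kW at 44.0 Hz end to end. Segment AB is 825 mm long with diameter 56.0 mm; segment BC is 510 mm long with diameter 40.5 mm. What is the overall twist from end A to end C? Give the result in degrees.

ω = 2π·44.0 = 276.5 rad/s, so T = P/ω = 871×10³ / 276.5 = 3151 N·m.
J_AB = π(0.0560)⁴/32 = 9.65×10^-7 m⁴; J_BC = π(0.0405)⁴/32 = 2.64×10^-7 m⁴.
θ = (T/G)·Σ L_i/J_i = (3151/41.3×10⁹)·(0.825/9.65×10^-7 + 0.510/2.64×10^-7) = 0.2125 rad.

12.2°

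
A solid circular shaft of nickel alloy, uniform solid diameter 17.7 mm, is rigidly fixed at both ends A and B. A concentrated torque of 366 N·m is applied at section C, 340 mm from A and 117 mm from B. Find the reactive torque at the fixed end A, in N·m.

With uniform GJ and both ends fixed, compatibility θ_AC = θ_CB gives T_A·a = T_B·b, together with T_A + T_B = T₀.
T_A = T₀·b/(a+b) = 366.0·117/457.0 = 93.70 N·m; T_B = 272.3 N·m.

93.7 N·m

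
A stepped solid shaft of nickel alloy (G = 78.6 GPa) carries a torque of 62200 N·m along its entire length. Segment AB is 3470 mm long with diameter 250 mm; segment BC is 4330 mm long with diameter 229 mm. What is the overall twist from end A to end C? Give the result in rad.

0.0199 rad

J_AB = π(0.250)⁴/32 = 3.83×10^-4 m⁴; J_BC = π(0.229)⁴/32 = 2.70×10^-4 m⁴.
θ = (T/G)·Σ L_i/J_i = (62200/78.6×10⁹)·(3.47/3.83×10^-4 + 4.33/2.70×10^-4) = 0.01985 rad.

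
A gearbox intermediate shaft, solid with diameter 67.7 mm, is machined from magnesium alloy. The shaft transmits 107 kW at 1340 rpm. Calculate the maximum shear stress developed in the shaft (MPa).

12.5 MPa

ω = 2π·1340/60 = 140.3 rad/s, so T = P/ω = 107×10³ / 140.3 = 762.5 N·m.
J = πd⁴/32 = π(0.0677)⁴/32 = 2.062×10^-6 m⁴.
τ_max = T·r/J = 762.5 × 0.0338 / 2.062×10^-6 = 1.252×10^7 Pa.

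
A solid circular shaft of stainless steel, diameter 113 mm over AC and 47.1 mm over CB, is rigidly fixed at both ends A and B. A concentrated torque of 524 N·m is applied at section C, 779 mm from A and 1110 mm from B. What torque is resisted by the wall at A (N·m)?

513 N·m

Compatibility: T_A·a/J_AC = T_B·b/J_CB with T_A + T_B = T₀.
J_AC = 1.60×10^-5 m⁴, J_CB = 4.83×10^-7 m⁴, so T_A = T₀·(J_AC/a)/((J_AC/a)+(J_CB/b)) = 513.1 N·m, T_B = 10.87 N·m.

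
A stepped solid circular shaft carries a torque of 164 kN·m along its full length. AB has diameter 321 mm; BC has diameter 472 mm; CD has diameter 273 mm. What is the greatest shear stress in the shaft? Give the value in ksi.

5.95 ksi

Under the same torque, τ_max = 16T/(πd³) is largest where d is smallest — segment CD (d = 273 mm).
τ_max = 16·164000/(π·(0.273)³) = 4.105×10^7 Pa.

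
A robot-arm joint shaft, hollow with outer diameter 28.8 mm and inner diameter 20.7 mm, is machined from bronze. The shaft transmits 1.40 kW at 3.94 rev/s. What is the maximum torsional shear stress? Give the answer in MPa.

ω = 2π·3.94 = 24.76 rad/s, so T = P/ω = 1.40×10³ / 24.76 = 56.55 N·m.
J = π(d_o⁴ − d_i⁴)/32 = π(0.0288⁴ − 0.0207⁴)/32 = 4.952×10^-8 m⁴.
τ_max = T·r/J = 56.55 × 0.0144 / 4.952×10^-8 = 1.645×10^7 Pa.

16.4 MPa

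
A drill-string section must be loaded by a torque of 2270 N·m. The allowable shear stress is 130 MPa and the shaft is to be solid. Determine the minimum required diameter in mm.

44.6 mm

For a solid shaft τ_max = 16T/(πd³), so d = (16T/(π τ_allow))^(1/3) = (16·2270/(π·1.30×10^8))^(1/3) = 0.04464 m.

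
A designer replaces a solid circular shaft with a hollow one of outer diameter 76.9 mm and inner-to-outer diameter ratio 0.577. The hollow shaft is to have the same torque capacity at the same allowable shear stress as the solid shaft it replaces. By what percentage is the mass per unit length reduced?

27.9 %

Equal τ_max and T ⇒ the solid shaft needs d_s³ = d_o³(1−k⁴), so d_s = 76.9·(1−0.577⁴)^(1/3) = 73.95 mm.
Area ratio A_h/A_s = d_o²(1−k²)/d_s² = (1−k²)/(1−k⁴)^(2/3) = 0.7214.
Mass saving = 1 − 0.7214 = 27.9 %.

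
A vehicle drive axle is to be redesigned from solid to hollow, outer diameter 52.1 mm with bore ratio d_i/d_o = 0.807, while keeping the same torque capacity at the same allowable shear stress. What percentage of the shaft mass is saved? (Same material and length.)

49.6 %

Equal τ_max and T ⇒ the solid shaft needs d_s³ = d_o³(1−k⁴), so d_s = 52.1·(1−0.807⁴)^(1/3) = 43.35 mm.
Area ratio A_h/A_s = d_o²(1−k²)/d_s² = (1−k²)/(1−k⁴)^(2/3) = 0.5038.
Mass saving = 1 − 0.5038 = 49.6 %.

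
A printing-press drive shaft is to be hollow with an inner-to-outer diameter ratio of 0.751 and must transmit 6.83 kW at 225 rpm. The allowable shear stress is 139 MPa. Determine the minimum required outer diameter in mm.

ω = 2π·225/60 = 23.56 rad/s, so T = P/ω = 6.83×10³ / 23.56 = 289.9 N·m.
For a hollow shaft with d_i/d_o = 0.751: τ_max = 16T/(π d_o³ (1−k⁴)), so d_o = [16T/(π τ_allow (1−k⁴))]^(1/3) = [16·289.9/(π·1.39×10^8·0.6819)]^(1/3) = 0.02497 m.

25.0 mm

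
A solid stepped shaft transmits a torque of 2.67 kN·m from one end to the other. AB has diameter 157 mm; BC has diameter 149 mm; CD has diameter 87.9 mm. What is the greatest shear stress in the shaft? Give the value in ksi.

2.90 ksi

Under the same torque, τ_max = 16T/(πd³) is largest where d is smallest — segment CD (d = 87.9 mm).
τ_max = 16·2670/(π·(0.0879)³) = 2.002×10^7 Pa.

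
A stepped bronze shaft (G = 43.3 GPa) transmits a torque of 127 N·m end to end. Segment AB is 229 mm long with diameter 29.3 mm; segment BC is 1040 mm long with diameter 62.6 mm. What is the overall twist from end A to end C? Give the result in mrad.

J_AB = π(0.0293)⁴/32 = 7.24×10^-8 m⁴; J_BC = π(0.0626)⁴/32 = 1.51×10^-6 m⁴.
θ = (T/G)·Σ L_i/J_i = (127.0/43.3×10⁹)·(0.229/7.24×10^-8 + 1.04/1.51×10^-6) = 0.01131 rad.

11.3 mrad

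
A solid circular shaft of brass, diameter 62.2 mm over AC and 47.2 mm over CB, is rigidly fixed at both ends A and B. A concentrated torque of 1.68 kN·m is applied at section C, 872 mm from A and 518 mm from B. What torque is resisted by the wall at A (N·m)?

1080 N·m

Compatibility: T_A·a/J_AC = T_B·b/J_CB with T_A + T_B = T₀.
J_AC = 1.47×10^-6 m⁴, J_CB = 4.87×10^-7 m⁴, so T_A = T₀·(J_AC/a)/((J_AC/a)+(J_CB/b)) = 1078 N·m, T_B = 601.8 N·m.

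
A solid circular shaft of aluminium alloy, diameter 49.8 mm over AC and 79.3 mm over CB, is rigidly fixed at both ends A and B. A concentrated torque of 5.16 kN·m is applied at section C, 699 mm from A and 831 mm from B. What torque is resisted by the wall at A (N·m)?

Compatibility: T_A·a/J_AC = T_B·b/J_CB with T_A + T_B = T₀.
J_AC = 6.04×10^-7 m⁴, J_CB = 3.88×10^-6 m⁴, so T_A = T₀·(J_AC/a)/((J_AC/a)+(J_CB/b)) = 805.2 N·m, T_B = 4355 N·m.

805 N·m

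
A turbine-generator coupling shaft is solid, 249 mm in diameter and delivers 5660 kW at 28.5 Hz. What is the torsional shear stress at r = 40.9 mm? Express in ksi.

0.497 ksi

ω = 2π·28.5 = 179.1 rad/s, so T = P/ω = 5660×10³ / 179.1 = 31610 N·m.
J = πd⁴/32 = π(0.249)⁴/32 = 3.774×10^-4 m⁴.
Shear stress varies linearly with radius: τ = T·r/J = 31610 × 0.0409 / 3.774×10^-4 = 3.425×10^6 Pa.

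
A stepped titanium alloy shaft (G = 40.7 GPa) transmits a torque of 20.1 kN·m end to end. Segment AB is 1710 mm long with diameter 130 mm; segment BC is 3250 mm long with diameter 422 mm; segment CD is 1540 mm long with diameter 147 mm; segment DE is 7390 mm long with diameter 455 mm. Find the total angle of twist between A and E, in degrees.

2.76°

J_AB = π(0.130)⁴/32 = 2.80×10^-5 m⁴; J_BC = π(0.422)⁴/32 = 3.11×10^-3 m⁴; J_CD = π(0.147)⁴/32 = 4.58×10^-5 m⁴; J_DE = π(0.455)⁴/32 = 4.21×10^-3 m⁴.
θ = (T/G)·Σ L_i/J_i = (20100/40.7×10⁹)·(1.71/2.80×10^-5 + 3.25/3.11×10^-3 + 1.54/4.58×10^-5 + 7.39/4.21×10^-3) = 0.04809 rad.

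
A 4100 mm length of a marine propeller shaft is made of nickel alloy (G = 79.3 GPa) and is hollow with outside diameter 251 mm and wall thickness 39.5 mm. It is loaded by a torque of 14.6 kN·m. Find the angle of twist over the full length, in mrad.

J = π(d_o⁴ − d_i⁴)/32 = π(0.251⁴ − 0.172⁴)/32 = 3.037×10^-4 m⁴.
θ = T·L/(G·J) = 14600 × 4.10 / (79.3×10⁹ × 3.037×10^-4) = 2.485×10^-3 rad.

2.49 mrad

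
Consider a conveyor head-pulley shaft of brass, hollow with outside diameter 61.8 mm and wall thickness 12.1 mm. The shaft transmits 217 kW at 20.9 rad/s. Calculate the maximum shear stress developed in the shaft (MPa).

260 MPa

ω = 20.9 rad/s, so T = P/ω = 217×10³ / 20.90 = 10380 N·m.
J = π(d_o⁴ − d_i⁴)/32 = π(0.0618⁴ − 0.0376⁴)/32 = 1.236×10^-6 m⁴.
τ_max = T·r/J = 10380 × 0.0309 / 1.236×10^-6 = 2.596×10^8 Pa.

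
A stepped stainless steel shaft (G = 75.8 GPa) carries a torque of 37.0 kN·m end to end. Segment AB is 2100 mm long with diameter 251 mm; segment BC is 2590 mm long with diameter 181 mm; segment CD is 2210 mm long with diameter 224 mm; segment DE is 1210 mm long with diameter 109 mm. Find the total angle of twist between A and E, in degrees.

3.53°

J_AB = π(0.251)⁴/32 = 3.90×10^-4 m⁴; J_BC = π(0.181)⁴/32 = 1.05×10^-4 m⁴; J_CD = π(0.224)⁴/32 = 2.47×10^-4 m⁴; J_DE = π(0.109)⁴/32 = 1.39×10^-5 m⁴.
θ = (T/G)·Σ L_i/J_i = (37000/75.8×10⁹)·(2.10/3.90×10^-4 + 2.59/1.05×10^-4 + 2.21/2.47×10^-4 + 1.21/1.39×10^-5) = 0.06161 rad.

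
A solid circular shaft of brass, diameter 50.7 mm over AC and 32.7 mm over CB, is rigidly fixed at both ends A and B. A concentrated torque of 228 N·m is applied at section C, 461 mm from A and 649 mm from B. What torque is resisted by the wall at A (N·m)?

Compatibility: T_A·a/J_AC = T_B·b/J_CB with T_A + T_B = T₀.
J_AC = 6.49×10^-7 m⁴, J_CB = 1.12×10^-7 m⁴, so T_A = T₀·(J_AC/a)/((J_AC/a)+(J_CB/b)) = 203.0 N·m, T_B = 24.96 N·m.

203 N·m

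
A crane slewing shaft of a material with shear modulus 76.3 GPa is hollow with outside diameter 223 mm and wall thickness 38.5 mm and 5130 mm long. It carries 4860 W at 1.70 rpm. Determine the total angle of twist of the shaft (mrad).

ω = 2π·1.70/60 = 0.1780 rad/s, so T = P/ω = 4860 / 0.1780 = 27300 N·m.
J = π(d_o⁴ − d_i⁴)/32 = π(0.223⁴ − 0.146⁴)/32 = 1.982×10^-4 m⁴.
θ = T·L/(G·J) = 27300 × 5.13 / (76.3×10⁹ × 1.982×10^-4) = 9.262×10^-3 rad.

9.26 mrad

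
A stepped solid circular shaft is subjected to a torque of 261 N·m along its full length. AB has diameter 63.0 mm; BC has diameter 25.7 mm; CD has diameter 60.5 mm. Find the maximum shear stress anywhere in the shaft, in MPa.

Under the same torque, τ_max = 16T/(πd³) is largest where d is smallest — segment BC (d = 25.7 mm).
τ_max = 16·261.0/(π·(0.0257)³) = 7.831×10^7 Pa.

78.3 MPa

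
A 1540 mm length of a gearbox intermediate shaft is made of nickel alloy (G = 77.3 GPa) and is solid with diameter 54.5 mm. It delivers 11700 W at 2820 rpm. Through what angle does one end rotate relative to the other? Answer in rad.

9.11e-4 rad

ω = 2π·2820/60 = 295.3 rad/s, so T = P/ω = 11700 / 295.3 = 39.62 N·m.
J = πd⁴/32 = π(0.0545)⁴/32 = 8.661×10^-7 m⁴.
θ = T·L/(G·J) = 39.62 × 1.54 / (77.3×10⁹ × 8.661×10^-7) = 9.113×10^-4 rad.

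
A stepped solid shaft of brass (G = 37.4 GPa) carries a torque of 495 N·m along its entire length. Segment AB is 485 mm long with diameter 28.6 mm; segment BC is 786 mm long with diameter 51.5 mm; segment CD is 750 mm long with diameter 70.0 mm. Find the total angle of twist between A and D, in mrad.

117 mrad

J_AB = π(0.0286)⁴/32 = 6.57×10^-8 m⁴; J_BC = π(0.0515)⁴/32 = 6.91×10^-7 m⁴; J_CD = π(0.0700)⁴/32 = 2.36×10^-6 m⁴.
θ = (T/G)·Σ L_i/J_i = (495.0/37.4×10⁹)·(0.485/6.57×10^-8 + 0.786/6.91×10^-7 + 0.750/2.36×10^-6) = 0.1170 rad.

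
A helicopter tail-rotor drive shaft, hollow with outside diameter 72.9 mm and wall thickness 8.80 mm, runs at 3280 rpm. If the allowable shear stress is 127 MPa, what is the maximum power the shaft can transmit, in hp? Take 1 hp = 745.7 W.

J = π(d_o⁴ − d_i⁴)/32 = π(0.0729⁴ − 0.0553⁴)/32 = 1.855×10^-6 m⁴.
T_max = τ_allow·J/r = 1.27×10^8 × 1.855×10^-6 / 0.0365 = 6462 N·m.
ω = 2π·3280/60 = 343.5 rad/s, so P_max = T_max·ω = 2.220×10^6 W.

2980 hp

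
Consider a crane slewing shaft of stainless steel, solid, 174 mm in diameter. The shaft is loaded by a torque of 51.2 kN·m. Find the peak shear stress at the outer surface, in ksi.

J = πd⁴/32 = π(0.174)⁴/32 = 8.999×10^-5 m⁴.
τ_max = T·r/J = 51200 × 0.0870 / 8.999×10^-5 = 4.950×10^7 Pa.

7.18 ksi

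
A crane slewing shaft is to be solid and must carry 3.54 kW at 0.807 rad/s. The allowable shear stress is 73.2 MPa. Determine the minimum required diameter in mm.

67.3 mm

ω = 0.807 rad/s, so T = P/ω = 3.54×10³ / 0.8070 = 4387 N·m.
For a solid shaft τ_max = 16T/(πd³), so d = (16T/(π τ_allow))^(1/3) = (16·4387/(π·7.32×10^7))^(1/3) = 0.06733 m.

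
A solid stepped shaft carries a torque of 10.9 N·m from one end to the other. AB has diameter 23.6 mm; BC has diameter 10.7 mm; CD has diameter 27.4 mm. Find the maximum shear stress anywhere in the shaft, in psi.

6570 psi

Under the same torque, τ_max = 16T/(πd³) is largest where d is smallest — segment BC (d = 10.7 mm).
τ_max = 16·10.90/(π·(0.0107)³) = 4.532×10^7 Pa.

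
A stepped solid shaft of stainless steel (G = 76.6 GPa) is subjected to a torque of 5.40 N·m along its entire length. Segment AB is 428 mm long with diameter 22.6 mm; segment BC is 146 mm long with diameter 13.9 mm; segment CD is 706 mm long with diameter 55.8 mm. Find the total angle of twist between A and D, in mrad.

J_AB = π(0.0226)⁴/32 = 2.56×10^-8 m⁴; J_BC = π(0.0139)⁴/32 = 3.66×10^-9 m⁴; J_CD = π(0.0558)⁴/32 = 9.52×10^-7 m⁴.
θ = (T/G)·Σ L_i/J_i = (5.400/76.6×10⁹)·(0.428/2.56×10^-8 + 0.146/3.66×10^-9 + 0.706/9.52×10^-7) = 4.039×10^-3 rad.

4.04 mrad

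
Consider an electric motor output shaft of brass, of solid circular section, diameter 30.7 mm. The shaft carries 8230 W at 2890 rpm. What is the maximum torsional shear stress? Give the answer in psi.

694 psi

ω = 2π·2890/60 = 302.6 rad/s, so T = P/ω = 8230 / 302.6 = 27.19 N·m.
J = πd⁴/32 = π(0.0307)⁴/32 = 8.721×10^-8 m⁴.
τ_max = T·r/J = 27.19 × 0.0153 / 8.721×10^-8 = 4.787×10^6 Pa.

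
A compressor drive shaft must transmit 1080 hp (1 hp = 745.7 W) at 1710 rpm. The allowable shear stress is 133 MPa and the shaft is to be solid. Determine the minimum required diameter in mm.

55.6 mm

ω = 2π·1710/60 = 179.1 rad/s, so T = P/ω = 1080×745.7 / 179.1 = 4497 N·m.
For a solid shaft τ_max = 16T/(πd³), so d = (16T/(π τ_allow))^(1/3) = (16·4497/(π·1.33×10^8))^(1/3) = 0.05564 m.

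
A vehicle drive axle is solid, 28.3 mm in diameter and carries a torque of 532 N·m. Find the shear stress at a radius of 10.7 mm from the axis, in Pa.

9.04e7 Pa

J = πd⁴/32 = π(0.0283)⁴/32 = 6.297×10^-8 m⁴.
Shear stress varies linearly with radius: τ = T·r/J = 532.0 × 0.0107 / 6.297×10^-8 = 9.040×10^7 Pa.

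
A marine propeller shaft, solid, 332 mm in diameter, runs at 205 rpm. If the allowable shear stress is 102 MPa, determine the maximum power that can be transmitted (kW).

15700 kW

J = πd⁴/32 = π(0.332)⁴/32 = 1.193×10^-3 m⁴.
T_max = τ_allow·J/r = 1.02×10^8 × 1.193×10^-3 / 0.166 = 732900 N·m.
ω = 2π·205/60 = 21.47 rad/s, so P_max = T_max·ω = 1.573×10^7 W.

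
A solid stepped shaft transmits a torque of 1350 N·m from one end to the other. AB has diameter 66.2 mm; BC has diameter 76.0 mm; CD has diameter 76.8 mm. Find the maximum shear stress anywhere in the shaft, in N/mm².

Under the same torque, τ_max = 16T/(πd³) is largest where d is smallest — segment AB (d = 66.2 mm).
τ_max = 16·1350/(π·(0.0662)³) = 2.370×10^7 Pa.

23.7 N/mm²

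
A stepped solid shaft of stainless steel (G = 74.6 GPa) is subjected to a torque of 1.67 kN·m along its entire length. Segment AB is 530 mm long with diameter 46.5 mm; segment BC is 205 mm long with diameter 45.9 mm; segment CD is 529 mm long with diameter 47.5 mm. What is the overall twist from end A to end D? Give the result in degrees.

J_AB = π(0.0465)⁴/32 = 4.59×10^-7 m⁴; J_BC = π(0.0459)⁴/32 = 4.36×10^-7 m⁴; J_CD = π(0.0475)⁴/32 = 5.00×10^-7 m⁴.
θ = (T/G)·Σ L_i/J_i = (1670/74.6×10⁹)·(0.530/4.59×10^-7 + 0.205/4.36×10^-7 + 0.529/5.00×10^-7) = 0.06008 rad.

3.44°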